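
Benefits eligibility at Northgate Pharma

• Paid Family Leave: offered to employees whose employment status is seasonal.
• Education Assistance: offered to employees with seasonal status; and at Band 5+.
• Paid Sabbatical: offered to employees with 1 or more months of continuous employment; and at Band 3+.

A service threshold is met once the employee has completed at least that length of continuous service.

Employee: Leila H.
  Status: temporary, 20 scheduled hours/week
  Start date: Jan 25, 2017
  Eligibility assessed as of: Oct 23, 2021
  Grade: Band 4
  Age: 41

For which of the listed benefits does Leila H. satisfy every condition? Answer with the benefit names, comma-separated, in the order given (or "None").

Paid Sabbatical

Service from Jan 25, 2017 to Oct 23, 2021: 1732 days.
Paid Family Leave — status temporary ✗ (requires seasonal) → not eligible.
Education Assistance — status temporary ✗ (requires seasonal) → not eligible.
Paid Sabbatical — service 1732 days ≥ 1 month (≈30 days) ✓; grade Band 4 ≥ Band 3 ✓ → eligible.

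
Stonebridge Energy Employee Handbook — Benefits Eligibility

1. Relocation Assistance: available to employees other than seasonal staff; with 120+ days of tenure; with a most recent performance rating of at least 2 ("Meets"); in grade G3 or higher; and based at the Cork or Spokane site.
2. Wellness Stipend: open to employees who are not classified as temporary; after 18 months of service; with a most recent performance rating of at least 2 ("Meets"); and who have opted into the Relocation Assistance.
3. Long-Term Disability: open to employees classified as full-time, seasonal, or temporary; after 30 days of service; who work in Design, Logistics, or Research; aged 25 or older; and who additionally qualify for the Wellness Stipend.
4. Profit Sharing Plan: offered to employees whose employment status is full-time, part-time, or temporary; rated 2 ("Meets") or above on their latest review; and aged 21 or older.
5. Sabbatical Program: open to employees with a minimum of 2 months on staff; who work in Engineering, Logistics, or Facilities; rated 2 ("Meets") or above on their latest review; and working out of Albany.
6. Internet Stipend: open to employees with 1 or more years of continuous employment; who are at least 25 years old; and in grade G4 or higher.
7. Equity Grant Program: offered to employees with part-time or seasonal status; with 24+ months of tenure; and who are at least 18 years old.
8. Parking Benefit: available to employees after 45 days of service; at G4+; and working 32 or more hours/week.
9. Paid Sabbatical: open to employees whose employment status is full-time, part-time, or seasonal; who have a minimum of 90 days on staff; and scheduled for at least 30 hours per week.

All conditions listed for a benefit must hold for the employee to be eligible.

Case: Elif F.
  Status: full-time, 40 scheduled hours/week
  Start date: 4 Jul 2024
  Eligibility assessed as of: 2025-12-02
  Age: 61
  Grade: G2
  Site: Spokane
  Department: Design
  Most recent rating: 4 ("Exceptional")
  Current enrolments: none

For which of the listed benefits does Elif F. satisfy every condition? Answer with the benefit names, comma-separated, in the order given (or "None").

Profit Sharing Plan, Paid Sabbatical

Service from 4 Jul 2024 to 2025-12-02: 516 days.
Relocation Assistance — status full-time ✓ (not excluded); service 516 days ≥ 120 days ✓; rating 4 ≥ 2 ✓; grade G2 < G3 ✗ → not eligible.
Wellness Stipend — status full-time ✓ (not excluded); service 516 days < 18 months (≈540 days) ✗ → not eligible.
Long-Term Disability — status full-time ✓; service 516 days ≥ 30 days ✓; dept Design ✓; age 61 ≥ 25 ✓; not eligible for Wellness Stipend ✗ → not eligible.
Profit Sharing Plan — status full-time ✓; rating 4 ≥ 2 ✓; age 61 ≥ 21 ✓ → eligible.
Sabbatical Program — service 516 days ≥ 2 months (≈60 days) ✓; dept Design ✗ → not eligible.
Internet Stipend — service 516 days ≥ 1 year (≈365 days) ✓; age 61 ≥ 25 ✓; grade G2 < G4 ✗ → not eligible.
Equity Grant Program — status full-time ✗ (requires part-time or seasonal) → not eligible.
Parking Benefit — service 516 days ≥ 45 days ✓; grade G2 < G4 ✗ → not eligible.
Paid Sabbatical — status full-time ✓; service 516 days ≥ 90 days ✓; 40 hrs/wk ≥ 30 ✓ → eligible.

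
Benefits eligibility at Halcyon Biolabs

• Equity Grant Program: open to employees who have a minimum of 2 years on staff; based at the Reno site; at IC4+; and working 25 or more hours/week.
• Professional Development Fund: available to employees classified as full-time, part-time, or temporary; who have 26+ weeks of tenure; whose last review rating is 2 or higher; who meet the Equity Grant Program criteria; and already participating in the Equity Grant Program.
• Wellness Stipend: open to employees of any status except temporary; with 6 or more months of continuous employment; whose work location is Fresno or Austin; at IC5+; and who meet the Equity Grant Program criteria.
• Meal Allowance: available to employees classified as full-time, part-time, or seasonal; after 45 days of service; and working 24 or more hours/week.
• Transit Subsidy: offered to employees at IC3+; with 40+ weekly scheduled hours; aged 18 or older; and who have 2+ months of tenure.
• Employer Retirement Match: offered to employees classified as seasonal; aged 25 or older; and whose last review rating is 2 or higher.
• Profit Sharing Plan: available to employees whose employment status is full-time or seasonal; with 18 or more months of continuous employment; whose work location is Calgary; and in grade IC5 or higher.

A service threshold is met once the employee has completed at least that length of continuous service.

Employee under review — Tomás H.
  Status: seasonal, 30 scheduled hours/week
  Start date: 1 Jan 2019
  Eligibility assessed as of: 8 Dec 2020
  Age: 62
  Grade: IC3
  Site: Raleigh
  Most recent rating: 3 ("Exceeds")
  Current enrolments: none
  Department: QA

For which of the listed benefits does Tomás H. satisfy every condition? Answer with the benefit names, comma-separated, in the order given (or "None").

Meal Allowance, Employer Retirement Match

Service from 1 Jan 2019 to 8 Dec 2020: 707 days.
Equity Grant Program — service 707 days < 2 years (≈730 days) ✗ → not eligible.
Professional Development Fund — status seasonal ✗ (requires full-time, part-time, or temporary) → not eligible.
Wellness Stipend — status seasonal ✓ (not excluded); service 707 days ≥ 6 months (≈180 days) ✓; site Raleigh ✗ (not Fresno or Austin) → not eligible.
Meal Allowance — status seasonal ✓; service 707 days ≥ 45 days ✓; 30 hrs/wk ≥ 24 ✓ → eligible.
Transit Subsidy — grade IC3 ≥ IC3 ✓; 30 hrs/wk < 40 ✗ → not eligible.
Employer Retirement Match — status seasonal ✓; age 62 ≥ 25 ✓; rating 3 ≥ 2 ✓ → eligible.
Profit Sharing Plan — status seasonal ✓; service 707 days ≥ 18 months (≈540 days) ✓; site Raleigh ✗ (not Calgary) → not eligible.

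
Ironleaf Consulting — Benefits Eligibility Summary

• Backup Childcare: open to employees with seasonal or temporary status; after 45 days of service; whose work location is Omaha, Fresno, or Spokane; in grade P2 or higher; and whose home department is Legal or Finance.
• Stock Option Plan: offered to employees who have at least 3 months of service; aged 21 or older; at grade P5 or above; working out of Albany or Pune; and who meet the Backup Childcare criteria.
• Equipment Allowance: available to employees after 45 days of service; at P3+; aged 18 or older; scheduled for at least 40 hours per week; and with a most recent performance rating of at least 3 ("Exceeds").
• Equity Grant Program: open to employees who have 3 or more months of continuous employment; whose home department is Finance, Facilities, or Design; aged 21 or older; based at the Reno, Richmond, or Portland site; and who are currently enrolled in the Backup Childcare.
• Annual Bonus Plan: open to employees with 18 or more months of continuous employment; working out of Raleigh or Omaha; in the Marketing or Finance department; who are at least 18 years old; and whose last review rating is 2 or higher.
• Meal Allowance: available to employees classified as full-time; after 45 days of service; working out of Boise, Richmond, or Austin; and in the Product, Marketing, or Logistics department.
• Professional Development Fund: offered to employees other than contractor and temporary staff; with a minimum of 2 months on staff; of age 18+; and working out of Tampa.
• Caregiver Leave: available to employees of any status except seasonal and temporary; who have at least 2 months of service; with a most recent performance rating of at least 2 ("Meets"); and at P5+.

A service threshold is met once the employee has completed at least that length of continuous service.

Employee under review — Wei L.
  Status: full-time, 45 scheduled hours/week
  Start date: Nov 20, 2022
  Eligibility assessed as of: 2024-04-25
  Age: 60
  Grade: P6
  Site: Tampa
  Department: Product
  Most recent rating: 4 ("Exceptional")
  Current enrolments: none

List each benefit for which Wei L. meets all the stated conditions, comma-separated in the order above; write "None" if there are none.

Equipment Allowance, Professional Development Fund, Caregiver Leave

Service from Nov 20, 2022 to 2024-04-25: 522 days.
Backup Childcare — status full-time ✗ (requires seasonal or temporary) → not eligible.
Stock Option Plan — service 522 days ≥ 3 months (≈90 days) ✓; age 60 ≥ 21 ✓; grade P6 ≥ P5 ✓; site Tampa ✗ (not Albany or Pune) → not eligible.
Equipment Allowance — service 522 days ≥ 45 days ✓; grade P6 ≥ P3 ✓; age 60 ≥ 18 ✓; 45 hrs/wk ≥ 40 ✓; rating 4 ≥ 3 ✓ → eligible.
Equity Grant Program — service 522 days ≥ 3 months (≈90 days) ✓; dept Product ✗ → not eligible.
Annual Bonus Plan — service 522 days < 18 months (≈540 days) ✗ → not eligible.
Meal Allowance — status full-time ✓; service 522 days ≥ 45 days ✓; site Tampa ✗ (not Boise, Richmond, or Austin) → not eligible.
Professional Development Fund — status full-time ✓ (not excluded); service 522 days ≥ 2 months (≈60 days) ✓; age 60 ≥ 18 ✓; site Tampa ✓ → eligible.
Caregiver Leave — status full-time ✓ (not excluded); service 522 days ≥ 2 months (≈60 days) ✓; rating 4 ≥ 2 ✓; grade P6 ≥ P5 ✓ → eligible.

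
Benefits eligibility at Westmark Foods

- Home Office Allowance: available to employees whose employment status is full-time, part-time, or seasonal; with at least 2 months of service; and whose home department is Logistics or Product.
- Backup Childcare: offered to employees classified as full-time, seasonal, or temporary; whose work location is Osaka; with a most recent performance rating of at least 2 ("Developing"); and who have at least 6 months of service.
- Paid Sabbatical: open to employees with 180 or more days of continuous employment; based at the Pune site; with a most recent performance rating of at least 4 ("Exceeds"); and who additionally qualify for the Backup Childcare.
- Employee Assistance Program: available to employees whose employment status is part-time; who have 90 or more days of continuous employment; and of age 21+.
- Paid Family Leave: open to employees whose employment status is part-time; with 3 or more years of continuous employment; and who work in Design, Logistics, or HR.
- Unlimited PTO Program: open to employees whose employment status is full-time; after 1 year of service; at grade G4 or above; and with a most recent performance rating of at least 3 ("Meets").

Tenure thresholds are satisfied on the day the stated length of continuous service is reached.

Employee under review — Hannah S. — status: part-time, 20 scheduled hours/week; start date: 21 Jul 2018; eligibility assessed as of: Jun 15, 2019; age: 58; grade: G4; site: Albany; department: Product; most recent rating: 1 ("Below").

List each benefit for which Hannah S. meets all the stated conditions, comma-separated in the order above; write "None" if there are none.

Home Office Allowance, Employee Assistance Program

Service from 21 Jul 2018 to Jun 15, 2019: 329 days.
Home Office Allowance — status part-time ✓; service 329 days ≥ 2 months (≈60 days) ✓; dept Product ✓ → eligible.
Backup Childcare — status part-time ✗ (requires full-time, seasonal, or temporary) → not eligible.
Paid Sabbatical — service 329 days ≥ 180 days ✓; site Albany ✗ (not Pune) → not eligible.
Employee Assistance Program — status part-time ✓; service 329 days ≥ 90 days ✓; age 58 ≥ 21 ✓ → eligible.
Paid Family Leave — status part-time ✓; service 329 days < 3 years (≈1095 days) ✗ → not eligible.
Unlimited PTO Program — status part-time ✗ (requires full-time) → not eligible.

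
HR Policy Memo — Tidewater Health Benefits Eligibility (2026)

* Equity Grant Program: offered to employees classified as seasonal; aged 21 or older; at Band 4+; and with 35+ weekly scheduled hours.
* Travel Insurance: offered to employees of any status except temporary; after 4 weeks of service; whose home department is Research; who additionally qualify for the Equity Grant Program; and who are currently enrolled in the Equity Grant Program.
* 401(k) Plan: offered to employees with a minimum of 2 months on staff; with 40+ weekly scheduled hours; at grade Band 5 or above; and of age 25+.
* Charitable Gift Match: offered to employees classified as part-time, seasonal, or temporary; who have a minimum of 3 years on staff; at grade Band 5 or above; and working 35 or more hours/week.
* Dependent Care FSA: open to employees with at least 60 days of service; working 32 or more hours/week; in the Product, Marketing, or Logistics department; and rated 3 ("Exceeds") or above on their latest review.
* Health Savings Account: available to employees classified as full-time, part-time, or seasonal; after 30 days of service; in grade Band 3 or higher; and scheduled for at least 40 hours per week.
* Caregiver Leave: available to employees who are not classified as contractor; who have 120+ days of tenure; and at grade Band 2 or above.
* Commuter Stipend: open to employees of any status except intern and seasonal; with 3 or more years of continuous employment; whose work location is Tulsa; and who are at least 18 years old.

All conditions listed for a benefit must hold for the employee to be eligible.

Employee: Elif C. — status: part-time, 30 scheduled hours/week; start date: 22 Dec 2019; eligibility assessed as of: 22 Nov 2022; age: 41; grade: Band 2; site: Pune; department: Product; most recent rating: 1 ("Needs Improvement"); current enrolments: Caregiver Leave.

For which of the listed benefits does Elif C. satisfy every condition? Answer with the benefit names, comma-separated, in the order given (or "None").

Service from 22 Dec 2019 to 22 Nov 2022: 1066 days.
Equity Grant Program — status part-time ✗ (requires seasonal) → not eligible.
Travel Insurance — status part-time ✓ (not excluded); service 1066 days ≥ 4 weeks (≈28 days) ✓; dept Product ✗ → not eligible.
401(k) Plan — service 1066 days ≥ 2 months (≈60 days) ✓; 30 hrs/wk < 40 ✗ → not eligible.
Charitable Gift Match — status part-time ✓; service 1066 days < 3 years (≈1095 days) ✗ → not eligible.
Dependent Care FSA — service 1066 days ≥ 60 days ✓; 30 hrs/wk < 32 ✗ → not eligible.
Health Savings Account — status part-time ✓; service 1066 days ≥ 30 days ✓; grade Band 2 < Band 3 ✗ → not eligible.
Caregiver Leave — status part-time ✓ (not excluded); service 1066 days ≥ 120 days ✓; grade Band 2 ≥ Band 2 ✓ → eligible.
Commuter Stipend — status part-time ✓ (not excluded); service 1066 days < 3 years (≈1095 days) ✗ → not eligible.

Caregiver Leave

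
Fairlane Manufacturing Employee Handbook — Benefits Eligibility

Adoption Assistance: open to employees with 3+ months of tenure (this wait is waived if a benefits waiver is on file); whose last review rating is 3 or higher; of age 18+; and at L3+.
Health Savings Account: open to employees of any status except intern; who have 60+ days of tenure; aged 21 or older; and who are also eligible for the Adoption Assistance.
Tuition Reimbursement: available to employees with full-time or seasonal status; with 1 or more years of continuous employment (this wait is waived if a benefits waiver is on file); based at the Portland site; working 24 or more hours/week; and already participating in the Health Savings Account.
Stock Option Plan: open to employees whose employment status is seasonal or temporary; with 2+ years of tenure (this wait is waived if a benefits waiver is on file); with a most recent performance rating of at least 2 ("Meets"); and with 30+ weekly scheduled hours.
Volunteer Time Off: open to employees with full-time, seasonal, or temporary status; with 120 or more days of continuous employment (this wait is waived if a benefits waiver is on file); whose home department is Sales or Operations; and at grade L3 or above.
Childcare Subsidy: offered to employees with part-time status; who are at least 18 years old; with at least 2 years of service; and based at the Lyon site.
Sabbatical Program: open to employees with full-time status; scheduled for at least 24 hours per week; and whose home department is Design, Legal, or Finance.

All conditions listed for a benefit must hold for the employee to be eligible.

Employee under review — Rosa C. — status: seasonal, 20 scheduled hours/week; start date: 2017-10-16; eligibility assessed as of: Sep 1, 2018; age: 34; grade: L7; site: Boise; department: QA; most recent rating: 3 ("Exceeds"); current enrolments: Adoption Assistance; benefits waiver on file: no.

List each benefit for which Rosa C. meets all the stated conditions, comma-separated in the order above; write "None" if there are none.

Service from 2017-10-16 to Sep 1, 2018: 320 days.
Adoption Assistance — no waiver, service 320 days ≥ 3 months (≈90 days) ✓; rating 3 ≥ 3 ✓; age 34 ≥ 18 ✓; grade L7 ≥ L3 ✓ → eligible.
Health Savings Account — status seasonal ✓ (not excluded); service 320 days ≥ 60 days ✓; age 34 ≥ 21 ✓; eligible for Adoption Assistance ✓ → eligible.
Tuition Reimbursement — status seasonal ✓; no waiver, service 320 days < 1 year (≈365 days) ✗ → not eligible.
Stock Option Plan — status seasonal ✓; no waiver, service 320 days < 2 years (≈730 days) ✗ → not eligible.
Volunteer Time Off — status seasonal ✓; no waiver, service 320 days ≥ 120 days ✓; dept QA ✗ → not eligible.
Childcare Subsidy — status seasonal ✗ (requires part-time) → not eligible.
Sabbatical Program — status seasonal ✗ (requires full-time) → not eligible.

Adoption Assistance, Health Savings Account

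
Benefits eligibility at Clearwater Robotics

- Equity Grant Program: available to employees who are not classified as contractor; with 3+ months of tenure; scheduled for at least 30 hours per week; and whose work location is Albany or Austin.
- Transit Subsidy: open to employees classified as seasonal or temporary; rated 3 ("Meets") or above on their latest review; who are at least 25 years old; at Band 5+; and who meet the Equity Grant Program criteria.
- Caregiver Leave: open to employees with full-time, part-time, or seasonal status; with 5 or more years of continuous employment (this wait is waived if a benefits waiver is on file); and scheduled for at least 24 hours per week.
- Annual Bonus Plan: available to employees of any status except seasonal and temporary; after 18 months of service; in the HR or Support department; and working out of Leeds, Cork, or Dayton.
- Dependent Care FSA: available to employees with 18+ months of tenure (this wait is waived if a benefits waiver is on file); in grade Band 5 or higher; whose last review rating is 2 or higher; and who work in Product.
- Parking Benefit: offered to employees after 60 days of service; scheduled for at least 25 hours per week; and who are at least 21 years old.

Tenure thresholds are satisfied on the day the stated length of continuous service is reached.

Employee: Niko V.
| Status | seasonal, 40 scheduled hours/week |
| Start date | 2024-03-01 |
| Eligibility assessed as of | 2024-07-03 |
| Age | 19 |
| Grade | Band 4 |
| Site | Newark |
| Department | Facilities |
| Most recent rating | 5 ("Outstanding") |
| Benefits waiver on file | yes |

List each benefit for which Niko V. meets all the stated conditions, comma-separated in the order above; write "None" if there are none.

Service from 2024-03-01 to 2024-07-03: 124 days.
Equity Grant Program — status seasonal ✓ (not excluded); service 124 days ≥ 3 months (≈90 days) ✓; 40 hrs/wk ≥ 30 ✓; site Newark ✗ (not Albany or Austin) → not eligible.
Transit Subsidy — status seasonal ✓; rating 5 ≥ 3 ✓; age 19 < 25 ✗ → not eligible.
Caregiver Leave — status seasonal ✓; benefits waiver on file ✓; 40 hrs/wk ≥ 24 ✓ → eligible.
Annual Bonus Plan — status seasonal ✗ (excluded) → not eligible.
Dependent Care FSA — benefits waiver on file ✓; grade Band 4 < Band 5 ✗ → not eligible.
Parking Benefit — service 124 days ≥ 60 days ✓; 40 hrs/wk ≥ 25 ✓; age 19 < 21 ✗ → not eligible.

Caregiver Leave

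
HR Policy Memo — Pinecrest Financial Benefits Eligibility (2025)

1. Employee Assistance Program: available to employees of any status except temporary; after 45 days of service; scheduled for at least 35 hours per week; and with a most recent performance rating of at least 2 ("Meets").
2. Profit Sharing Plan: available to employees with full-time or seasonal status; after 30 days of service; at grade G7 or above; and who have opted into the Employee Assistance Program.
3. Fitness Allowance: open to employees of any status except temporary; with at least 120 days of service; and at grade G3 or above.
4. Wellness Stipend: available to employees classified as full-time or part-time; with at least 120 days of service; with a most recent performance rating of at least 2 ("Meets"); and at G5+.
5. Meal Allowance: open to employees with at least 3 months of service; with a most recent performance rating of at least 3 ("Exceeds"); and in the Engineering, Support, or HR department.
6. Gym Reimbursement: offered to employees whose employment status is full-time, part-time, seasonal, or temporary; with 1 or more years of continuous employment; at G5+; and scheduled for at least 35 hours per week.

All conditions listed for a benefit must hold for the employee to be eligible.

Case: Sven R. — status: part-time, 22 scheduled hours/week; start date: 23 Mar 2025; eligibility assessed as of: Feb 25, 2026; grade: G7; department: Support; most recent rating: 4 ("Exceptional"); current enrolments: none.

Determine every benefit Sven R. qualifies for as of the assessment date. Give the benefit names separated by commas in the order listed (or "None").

Service from 23 Mar 2025 to Feb 25, 2026: 339 days.
Employee Assistance Program — status part-time ✓ (not excluded); service 339 days ≥ 45 days ✓; 22 hrs/wk < 35 ✗ → not eligible.
Profit Sharing Plan — status part-time ✗ (requires full-time or seasonal) → not eligible.
Fitness Allowance — status part-time ✓ (not excluded); service 339 days ≥ 120 days ✓; grade G7 ≥ G3 ✓ → eligible.
Wellness Stipend — status part-time ✓; service 339 days ≥ 120 days ✓; rating 4 ≥ 2 ✓; grade G7 ≥ G5 ✓ → eligible.
Meal Allowance — service 339 days ≥ 3 months (≈90 days) ✓; rating 4 ≥ 3 ✓; dept Support ✓ → eligible.
Gym Reimbursement — status part-time ✓; service 339 days < 1 year (≈365 days) ✗ → not eligible.

Fitness Allowance, Wellness Stipend, Meal Allowance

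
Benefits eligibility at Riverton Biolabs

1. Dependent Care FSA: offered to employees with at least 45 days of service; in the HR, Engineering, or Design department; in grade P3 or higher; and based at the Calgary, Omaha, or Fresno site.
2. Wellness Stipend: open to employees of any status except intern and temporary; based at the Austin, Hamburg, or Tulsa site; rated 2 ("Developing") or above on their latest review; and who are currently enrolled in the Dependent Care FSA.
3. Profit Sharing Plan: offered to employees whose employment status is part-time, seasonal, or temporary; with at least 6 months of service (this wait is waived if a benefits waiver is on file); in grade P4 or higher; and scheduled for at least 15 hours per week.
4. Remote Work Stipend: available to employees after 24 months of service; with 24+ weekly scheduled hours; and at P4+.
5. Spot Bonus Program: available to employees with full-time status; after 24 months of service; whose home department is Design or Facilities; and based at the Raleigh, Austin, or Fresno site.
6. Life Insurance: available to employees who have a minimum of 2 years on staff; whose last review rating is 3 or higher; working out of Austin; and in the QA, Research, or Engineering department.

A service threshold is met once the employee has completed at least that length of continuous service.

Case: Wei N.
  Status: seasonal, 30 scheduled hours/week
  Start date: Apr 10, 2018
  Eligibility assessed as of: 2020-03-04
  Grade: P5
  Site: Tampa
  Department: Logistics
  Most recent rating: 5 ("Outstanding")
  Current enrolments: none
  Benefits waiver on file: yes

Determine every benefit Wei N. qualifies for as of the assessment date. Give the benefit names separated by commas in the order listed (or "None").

Profit Sharing Plan

Service from Apr 10, 2018 to 2020-03-04: 694 days.
Dependent Care FSA — service 694 days ≥ 45 days ✓; dept Logistics ✗ → not eligible.
Wellness Stipend — status seasonal ✓ (not excluded); site Tampa ✗ (not Austin, Hamburg, or Tulsa) → not eligible.
Profit Sharing Plan — status seasonal ✓; benefits waiver on file ✓; grade P5 ≥ P4 ✓; 30 hrs/wk ≥ 15 ✓ → eligible.
Remote Work Stipend — service 694 days < 24 months (≈720 days) ✗ → not eligible.
Spot Bonus Program — status seasonal ✗ (requires full-time) → not eligible.
Life Insurance — service 694 days < 2 years (≈730 days) ✗ → not eligible.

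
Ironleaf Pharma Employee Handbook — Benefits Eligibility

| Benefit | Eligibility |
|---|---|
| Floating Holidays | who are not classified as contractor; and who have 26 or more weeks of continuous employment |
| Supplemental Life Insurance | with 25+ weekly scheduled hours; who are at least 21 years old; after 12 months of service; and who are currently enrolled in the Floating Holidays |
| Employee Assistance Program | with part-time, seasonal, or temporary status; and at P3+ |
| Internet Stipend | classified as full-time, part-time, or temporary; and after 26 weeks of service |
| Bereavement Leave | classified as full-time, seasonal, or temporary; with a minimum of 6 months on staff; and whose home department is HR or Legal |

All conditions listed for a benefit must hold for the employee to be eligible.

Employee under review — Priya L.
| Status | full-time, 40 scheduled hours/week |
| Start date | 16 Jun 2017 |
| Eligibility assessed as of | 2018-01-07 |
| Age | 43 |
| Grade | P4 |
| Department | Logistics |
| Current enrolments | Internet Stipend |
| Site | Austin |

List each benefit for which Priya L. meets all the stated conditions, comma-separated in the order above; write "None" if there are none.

Service from 16 Jun 2017 to 2018-01-07: 205 days.
Floating Holidays — status full-time ✓ (not excluded); service 205 days ≥ 26 weeks (≈182 days) ✓ → eligible.
Supplemental Life Insurance — 40 hrs/wk ≥ 25 ✓; age 43 ≥ 21 ✓; service 205 days < 12 months (≈360 days) ✗ → not eligible.
Employee Assistance Program — status full-time ✗ (requires part-time, seasonal, or temporary) → not eligible.
Internet Stipend — status full-time ✓; service 205 days ≥ 26 weeks (≈182 days) ✓ → eligible.
Bereavement Leave — status full-time ✓; service 205 days ≥ 6 months (≈180 days) ✓; dept Logistics ✗ → not eligible.

Floating Holidays, Internet Stipend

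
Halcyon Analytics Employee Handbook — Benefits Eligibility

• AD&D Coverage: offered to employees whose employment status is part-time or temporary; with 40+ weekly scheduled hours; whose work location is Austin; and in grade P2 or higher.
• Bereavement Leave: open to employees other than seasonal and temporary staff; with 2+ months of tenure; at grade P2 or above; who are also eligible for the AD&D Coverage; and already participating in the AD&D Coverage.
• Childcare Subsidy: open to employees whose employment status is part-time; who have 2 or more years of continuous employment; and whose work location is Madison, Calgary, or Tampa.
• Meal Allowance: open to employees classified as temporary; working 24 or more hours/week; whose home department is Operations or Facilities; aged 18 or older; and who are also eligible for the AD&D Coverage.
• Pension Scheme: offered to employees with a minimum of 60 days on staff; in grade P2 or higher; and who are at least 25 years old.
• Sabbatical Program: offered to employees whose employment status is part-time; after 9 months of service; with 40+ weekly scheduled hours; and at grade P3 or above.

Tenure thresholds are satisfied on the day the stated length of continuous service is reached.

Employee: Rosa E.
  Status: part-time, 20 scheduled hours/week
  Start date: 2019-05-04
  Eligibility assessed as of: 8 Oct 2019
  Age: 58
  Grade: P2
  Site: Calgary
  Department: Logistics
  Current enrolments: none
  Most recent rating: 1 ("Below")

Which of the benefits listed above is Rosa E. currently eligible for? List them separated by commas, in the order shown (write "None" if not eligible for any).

Service from 2019-05-04 to 8 Oct 2019: 157 days.
AD&D Coverage — status part-time ✓; 20 hrs/wk < 40 ✗ → not eligible.
Bereavement Leave — status part-time ✓ (not excluded); service 157 days ≥ 2 months (≈60 days) ✓; grade P2 ≥ P2 ✓; not eligible for AD&D Coverage ✗ → not eligible.
Childcare Subsidy — status part-time ✓; service 157 days < 2 years (≈730 days) ✗ → not eligible.
Meal Allowance — status part-time ✗ (requires temporary) → not eligible.
Pension Scheme — service 157 days ≥ 60 days ✓; grade P2 ≥ P2 ✓; age 58 ≥ 25 ✓ → eligible.
Sabbatical Program — status part-time ✓; service 157 days < 9 months (≈270 days) ✗ → not eligible.

Pension Scheme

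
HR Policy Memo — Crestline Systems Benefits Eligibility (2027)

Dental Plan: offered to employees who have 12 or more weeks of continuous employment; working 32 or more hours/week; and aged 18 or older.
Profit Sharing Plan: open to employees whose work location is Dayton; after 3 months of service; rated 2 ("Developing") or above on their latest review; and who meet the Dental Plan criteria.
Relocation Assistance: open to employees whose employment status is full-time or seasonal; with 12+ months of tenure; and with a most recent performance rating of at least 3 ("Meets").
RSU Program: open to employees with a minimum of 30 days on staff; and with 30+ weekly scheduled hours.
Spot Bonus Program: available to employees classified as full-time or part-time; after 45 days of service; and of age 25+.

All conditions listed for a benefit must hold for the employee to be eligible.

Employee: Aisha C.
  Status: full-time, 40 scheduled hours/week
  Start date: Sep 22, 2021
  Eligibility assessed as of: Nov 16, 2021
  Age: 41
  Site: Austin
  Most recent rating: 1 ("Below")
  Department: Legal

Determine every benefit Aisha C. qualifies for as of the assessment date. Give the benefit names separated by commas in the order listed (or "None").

RSU Program, Spot Bonus Program

Service from Sep 22, 2021 to Nov 16, 2021: 55 days.
Dental Plan — service 55 days < 12 weeks (≈84 days) ✗ → not eligible.
Profit Sharing Plan — site Austin ✗ (not Dayton) → not eligible.
Relocation Assistance — status full-time ✓; service 55 days < 12 months (≈360 days) ✗ → not eligible.
RSU Program — service 55 days ≥ 30 days ✓; 40 hrs/wk ≥ 30 ✓ → eligible.
Spot Bonus Program — status full-time ✓; service 55 days ≥ 45 days ✓; age 41 ≥ 25 ✓ → eligible.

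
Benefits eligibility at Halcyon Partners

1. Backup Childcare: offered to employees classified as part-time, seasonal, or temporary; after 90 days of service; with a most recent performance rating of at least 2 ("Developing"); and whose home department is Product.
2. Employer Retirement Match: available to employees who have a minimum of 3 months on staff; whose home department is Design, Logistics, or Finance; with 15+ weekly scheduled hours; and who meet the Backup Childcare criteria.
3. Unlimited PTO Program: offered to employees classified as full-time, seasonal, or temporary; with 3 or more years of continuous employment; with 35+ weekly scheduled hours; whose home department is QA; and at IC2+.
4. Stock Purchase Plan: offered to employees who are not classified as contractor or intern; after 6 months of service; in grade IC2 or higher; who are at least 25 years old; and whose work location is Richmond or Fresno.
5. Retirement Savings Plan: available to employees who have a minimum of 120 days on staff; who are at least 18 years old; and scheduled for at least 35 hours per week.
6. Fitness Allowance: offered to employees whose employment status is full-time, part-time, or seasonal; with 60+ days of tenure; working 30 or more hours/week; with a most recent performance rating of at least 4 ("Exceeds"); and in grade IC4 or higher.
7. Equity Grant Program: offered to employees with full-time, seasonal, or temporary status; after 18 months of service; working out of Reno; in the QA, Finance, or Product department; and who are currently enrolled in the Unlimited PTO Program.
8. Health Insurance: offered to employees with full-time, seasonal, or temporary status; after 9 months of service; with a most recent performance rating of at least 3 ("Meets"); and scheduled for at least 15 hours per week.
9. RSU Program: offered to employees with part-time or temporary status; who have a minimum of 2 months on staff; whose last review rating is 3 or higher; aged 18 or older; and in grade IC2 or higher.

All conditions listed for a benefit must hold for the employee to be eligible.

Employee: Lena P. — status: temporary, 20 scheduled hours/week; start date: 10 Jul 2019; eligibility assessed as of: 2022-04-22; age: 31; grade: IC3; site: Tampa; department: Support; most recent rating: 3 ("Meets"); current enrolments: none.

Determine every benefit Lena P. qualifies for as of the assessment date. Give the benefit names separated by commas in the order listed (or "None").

Service from 10 Jul 2019 to 2022-04-22: 1017 days.
Backup Childcare — status temporary ✓; service 1017 days ≥ 90 days ✓; rating 3 ≥ 2 ✓; dept Support ✗ → not eligible.
Employer Retirement Match — service 1017 days ≥ 3 months (≈90 days) ✓; dept Support ✗ → not eligible.
Unlimited PTO Program — status temporary ✓; service 1017 days < 3 years (≈1095 days) ✗ → not eligible.
Stock Purchase Plan — status temporary ✓ (not excluded); service 1017 days ≥ 6 months (≈180 days) ✓; grade IC3 ≥ IC2 ✓; age 31 ≥ 25 ✓; site Tampa ✗ (not Richmond or Fresno) → not eligible.
Retirement Savings Plan — service 1017 days ≥ 120 days ✓; age 31 ≥ 18 ✓; 20 hrs/wk < 35 ✗ → not eligible.
Fitness Allowance — status temporary ✗ (requires full-time, part-time, or seasonal) → not eligible.
Equity Grant Program — status temporary ✓; service 1017 days ≥ 18 months (≈540 days) ✓; site Tampa ✗ (not Reno) → not eligible.
Health Insurance — status temporary ✓; service 1017 days ≥ 9 months (≈270 days) ✓; rating 3 ≥ 3 ✓; 20 hrs/wk ≥ 15 ✓ → eligible.
RSU Program — status temporary ✓; service 1017 days ≥ 2 months (≈60 days) ✓; rating 3 ≥ 3 ✓; age 31 ≥ 18 ✓; grade IC3 ≥ IC2 ✓ → eligible.

Health Insurance, RSU Program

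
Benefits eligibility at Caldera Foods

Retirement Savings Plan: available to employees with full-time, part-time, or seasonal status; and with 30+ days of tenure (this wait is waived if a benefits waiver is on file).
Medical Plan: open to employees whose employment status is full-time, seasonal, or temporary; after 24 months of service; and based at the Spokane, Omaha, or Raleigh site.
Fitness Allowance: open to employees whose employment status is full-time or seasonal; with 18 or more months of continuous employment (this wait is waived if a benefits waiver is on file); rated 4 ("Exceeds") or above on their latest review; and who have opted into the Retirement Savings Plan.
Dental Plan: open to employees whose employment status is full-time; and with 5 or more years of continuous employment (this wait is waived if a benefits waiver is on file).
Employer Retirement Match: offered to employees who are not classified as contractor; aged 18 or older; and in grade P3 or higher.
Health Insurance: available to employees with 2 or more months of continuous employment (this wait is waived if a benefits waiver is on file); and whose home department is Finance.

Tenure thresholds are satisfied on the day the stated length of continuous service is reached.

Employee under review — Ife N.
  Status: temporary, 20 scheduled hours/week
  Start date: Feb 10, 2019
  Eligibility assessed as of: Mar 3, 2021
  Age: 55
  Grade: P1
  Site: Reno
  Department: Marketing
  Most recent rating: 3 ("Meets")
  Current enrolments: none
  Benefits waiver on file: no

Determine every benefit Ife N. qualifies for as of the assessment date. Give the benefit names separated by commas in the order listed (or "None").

None

Service from Feb 10, 2019 to Mar 3, 2021: 752 days.
Retirement Savings Plan — status temporary ✗ (requires full-time, part-time, or seasonal) → not eligible.
Medical Plan — status temporary ✓; service 752 days ≥ 24 months (≈720 days) ✓; site Reno ✗ (not Spokane, Omaha, or Raleigh) → not eligible.
Fitness Allowance — status temporary ✗ (requires full-time or seasonal) → not eligible.
Dental Plan — status temporary ✗ (requires full-time) → not eligible.
Employer Retirement Match — status temporary ✓ (not excluded); age 55 ≥ 18 ✓; grade P1 < P3 ✗ → not eligible.
Health Insurance — no waiver, service 752 days ≥ 2 months (≈60 days) ✓; dept Marketing ✗ → not eligible.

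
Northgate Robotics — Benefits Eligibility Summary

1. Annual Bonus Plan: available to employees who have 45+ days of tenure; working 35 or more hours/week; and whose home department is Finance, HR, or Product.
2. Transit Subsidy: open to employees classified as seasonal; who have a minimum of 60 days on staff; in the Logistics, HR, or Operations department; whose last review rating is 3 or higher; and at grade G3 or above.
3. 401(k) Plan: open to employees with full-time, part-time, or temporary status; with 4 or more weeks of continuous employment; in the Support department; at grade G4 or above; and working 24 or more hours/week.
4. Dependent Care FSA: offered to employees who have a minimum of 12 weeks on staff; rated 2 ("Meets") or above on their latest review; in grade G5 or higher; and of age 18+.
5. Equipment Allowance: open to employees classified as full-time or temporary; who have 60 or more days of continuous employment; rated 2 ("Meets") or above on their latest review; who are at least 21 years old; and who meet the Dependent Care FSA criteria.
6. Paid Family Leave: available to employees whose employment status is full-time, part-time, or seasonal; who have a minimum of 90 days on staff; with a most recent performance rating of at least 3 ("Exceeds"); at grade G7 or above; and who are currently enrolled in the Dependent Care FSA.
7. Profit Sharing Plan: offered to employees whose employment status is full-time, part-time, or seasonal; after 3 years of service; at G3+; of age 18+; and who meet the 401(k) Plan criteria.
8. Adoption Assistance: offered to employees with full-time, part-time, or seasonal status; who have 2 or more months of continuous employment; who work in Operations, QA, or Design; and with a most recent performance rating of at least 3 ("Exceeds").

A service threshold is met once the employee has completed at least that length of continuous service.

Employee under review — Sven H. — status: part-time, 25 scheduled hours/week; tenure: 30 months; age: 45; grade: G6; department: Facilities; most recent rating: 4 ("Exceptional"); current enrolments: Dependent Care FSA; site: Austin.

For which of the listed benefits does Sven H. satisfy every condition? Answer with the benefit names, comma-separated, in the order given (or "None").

Dependent Care FSA

Annual Bonus Plan — service 30 months ≥ 45 days ✓; 25 hrs/wk < 35 ✗ → not eligible.
Transit Subsidy — status part-time ✗ (requires seasonal) → not eligible.
401(k) Plan — status part-time ✓; service 30 months ≥ 4 weeks (≈28 days) ✓; dept Facilities ✗ → not eligible.
Dependent Care FSA — service 30 months ≥ 12 weeks (≈84 days) ✓; rating 4 ≥ 2 ✓; grade G6 ≥ G5 ✓; age 45 ≥ 18 ✓ → eligible.
Equipment Allowance — status part-time ✗ (requires full-time or temporary) → not eligible.
Paid Family Leave — status part-time ✓; service 30 months ≥ 90 days ✓; rating 4 ≥ 3 ✓; grade G6 < G7 ✗ → not eligible.
Profit Sharing Plan — status part-time ✓; service 30 months < 3 years (≈1095 days) ✗ → not eligible.
Adoption Assistance — status part-time ✓; service 30 months ≥ 2 months ✓; dept Facilities ✗ → not eligible.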